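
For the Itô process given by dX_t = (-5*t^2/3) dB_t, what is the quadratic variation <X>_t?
<X>_t = 5*t^5/9

For an Itô process dX_t = a(t) dt + b(t) dB_t, the quadratic variation is <X>_t = int_0^t b(s)^2 ds (the drift term does not contribute). Here b(s) = -5*s^2/3, so
  b(s)^2 = 25*s^4/9.
Integrating from 0 to t:
  <X>_t = int_0^t (25*s^4/9) ds = 5*t^5/9.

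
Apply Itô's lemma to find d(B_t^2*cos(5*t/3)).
d(B_t^2*cos(5*t/3)) = (-5*B_t^2*sin(5*t/3)/3 + cos(5*t/3)) dt + (2*B_t*cos(5*t/3)) dB_t

Itô's formula for f(t, x): d f(t, B_t) = (f_t + (1/2) f_xx) dt + f_x dB_t. Compute partials of f(t, x) = x^2*cos(5*t/3):
  f_t(t,x)  = -5*x^2*sin(5*t/3)/3
  f_x(t,x)  = 2*x*cos(5*t/3)
  f_xx(t,x) = 2*cos(5*t/3)
Assemble drift = f_t + (1/2) f_xx = -5*x^2*sin(5*t/3)/3 + cos(5*t/3) and diffusion = f_x = 2*x*cos(5*t/3). Substituting x = B_t:
  d(B_t^2*cos(5*t/3)) = (-5*B_t^2*sin(5*t/3)/3 + cos(5*t/3)) dt + (2*B_t*cos(5*t/3)) dB_t.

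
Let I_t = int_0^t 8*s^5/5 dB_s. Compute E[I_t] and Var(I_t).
E[I_t] = 0; Var(I_t) = 64*t^11/275

The Itô integral of a deterministic integrand f(s) has mean 0 because each increment f(s) * (B_{s+ds} - B_s) has mean 0. By the Itô isometry:
  Var( int_0^t f(s) dB_s ) = E[ (int_0^t f(s) dB_s)^2 ] = int_0^t f(s)^2 ds.
Here f(s) = 8*s^5/5, so f(s)^2 = 64*s^10/25. Integrate:
  int_0^t (64*s^10/25) ds = 64*t^11/275.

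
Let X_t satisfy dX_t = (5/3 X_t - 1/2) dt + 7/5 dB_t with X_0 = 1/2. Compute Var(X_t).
Var(X_t) = 147*exp(10*t/3)/250 - 147/250

The variance V(t) = Var(X_t) satisfies V'(t) = 2 a V(t) + c^2 with V(0) = 0 (drift coefficient is linear in X, diffusion is constant). With a = 5/3, c = 7/5, the solution is
  V(t) = (c^2 / (2 a)) * (exp(2 a t) - 1)
       = ((7/5)^2 / (2*(5/3))) * (exp((10/3) t) - 1)
       = 147*exp(10*t/3)/250 - 147/250.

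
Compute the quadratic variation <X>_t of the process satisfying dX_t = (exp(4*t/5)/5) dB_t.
<X>_t = exp(8*t/5)/40 - 1/40

For an Itô process dX_t = a(t) dt + b(t) dB_t, the quadratic variation is <X>_t = int_0^t b(s)^2 ds (the drift term does not contribute). Here b(s) = exp(4*s/5)/5, so
  b(s)^2 = exp(8*s/5)/25.
Integrating from 0 to t:
  <X>_t = int_0^t (exp(8*s/5)/25) ds = exp(8*t/5)/40 - 1/40.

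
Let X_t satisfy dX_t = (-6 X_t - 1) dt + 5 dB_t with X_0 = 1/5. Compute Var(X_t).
Var(X_t) = 25/12 - 25*exp(-12*t)/12

The variance V(t) = Var(X_t) satisfies V'(t) = 2 a V(t) + c^2 with V(0) = 0 (drift coefficient is linear in X, diffusion is constant). With a = -6, c = 5, the solution is
  V(t) = (c^2 / (2 a)) * (exp(2 a t) - 1)
       = (5^2 / (2*(-6))) * (exp((-12) t) - 1)
       = 25/12 - 25*exp(-12*t)/12.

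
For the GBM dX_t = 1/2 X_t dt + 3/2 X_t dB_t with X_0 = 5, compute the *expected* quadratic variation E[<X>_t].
E[<X>_t] = 225*exp(13*t/4)/13 - 225/13

<X>_t = int_0^t ((3/2) * X_s)^2 ds. Taking expectation inside the integral: E[<X>_t] = (3/2)^2 * int_0^t E[X_s^2] ds. For GBM, E[X_s^2] = x_0^2 * exp((2 mu + sigma^2) s). Integrating:
  E[<X>_t] = (3/2)^2 * 5^2 * (exp((2*(1/2) + (3/2)^2) t) - 1) / (2*(1/2) + (3/2)^2)
           = (3/2)^2 * 5^2 * (exp((13/4) t) - 1) / (13/4) = 225*exp(13*t/4)/13 - 225/13.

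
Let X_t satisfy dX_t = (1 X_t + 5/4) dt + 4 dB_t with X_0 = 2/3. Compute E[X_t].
E[X_t] = 23*exp(t)/12 - 5/4

Taking expectations and using E[dB_t] = 0, the mean m(t) = E[X_t] satisfies the ODE m'(t) = a m(t) + b with m(0) = x_0. With a = 1, b = 5/4, x_0 = 2/3, the solution is
  m(t) = x_0 * exp(a t) + (b/a) * (exp(a t) - 1)
       = (2/3) * exp(1 t) + ((5/4)/1) * (exp(1 t) - 1)
       = 23*exp(t)/12 - 5/4.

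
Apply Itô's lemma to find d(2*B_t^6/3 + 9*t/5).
d(2*B_t^6/3 + 9*t/5) = (10*B_t^4 + 9/5) dt + (4*B_t^5) dB_t

Itô's formula for f(t, x): d f(t, B_t) = (f_t + (1/2) f_xx) dt + f_x dB_t. Compute partials of f(t, x) = 9*t/5 + 2*x^6/3:
  f_t(t,x)  = 9/5
  f_x(t,x)  = 4*x^5
  f_xx(t,x) = 20*x^4
Assemble drift = f_t + (1/2) f_xx = 10*x^4 + 9/5 and diffusion = f_x = 4*x^5. Substituting x = B_t:
  d(2*B_t^6/3 + 9*t/5) = (10*B_t^4 + 9/5) dt + (4*B_t^5) dB_t.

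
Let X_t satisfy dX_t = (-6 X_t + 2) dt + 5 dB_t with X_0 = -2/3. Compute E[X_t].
E[X_t] = 1/3 - exp(-6*t)

Taking expectations and using E[dB_t] = 0, the mean m(t) = E[X_t] satisfies the ODE m'(t) = a m(t) + b with m(0) = x_0. With a = -6, b = 2, x_0 = -2/3, the solution is
  m(t) = x_0 * exp(a t) + (b/a) * (exp(a t) - 1)
       = (-2/3) * exp((-6) t) + (2/(-6)) * (exp((-6) t) - 1)
       = 1/3 - exp(-6*t).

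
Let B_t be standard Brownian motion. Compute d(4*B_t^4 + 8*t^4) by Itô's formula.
d(4*B_t^4 + 8*t^4) = (24*B_t^2 + 32*t^3) dt + (16*B_t^3) dB_t

Itô's formula for f(t, x): d f(t, B_t) = (f_t + (1/2) f_xx) dt + f_x dB_t. Compute partials of f(t, x) = 8*t^4 + 4*x^4:
  f_t(t,x)  = 32*t^3
  f_x(t,x)  = 16*x^3
  f_xx(t,x) = 48*x^2
Assemble drift = f_t + (1/2) f_xx = 32*t^3 + 24*x^2 and diffusion = f_x = 16*x^3. Substituting x = B_t:
  d(4*B_t^4 + 8*t^4) = (24*B_t^2 + 32*t^3) dt + (16*B_t^3) dB_t.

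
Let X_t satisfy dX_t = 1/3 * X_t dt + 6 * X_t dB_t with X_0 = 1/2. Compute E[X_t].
E[X_t] = exp(t/3)/2

For GBM dX = mu X dt + sigma X dB with X_0 = x_0, apply Itô to Y = log X: dY = (mu - sigma^2/2) dt + sigma dB, so Y_t = log(x_0) + (mu - sigma^2/2) t + sigma B_t and hence X_t = x_0 * exp((mu - sigma^2/2) t + sigma B_t).
With mu = 1/3, sigma = 6, x_0 = 1/2, this gives:
  X_t = 1/2 * exp((-53/3) * t + (6) * B_t).
Since sigma*B_t ~ Normal(0, sigma^2 t), E[exp(sigma*B_t)] = exp(sigma^2 t / 2); so E[X_t] = x_0 * exp((mu - sigma^2/2) t) * exp(sigma^2 t / 2) = x_0 * exp(mu t) = exp(t/3)/2.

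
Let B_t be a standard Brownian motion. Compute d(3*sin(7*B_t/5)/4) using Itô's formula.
d(3*sin(7*B_t/5)/4) = (-147*sin(7*B_t/5)/200) dt + (21*cos(7*B_t/5)/20) dB_t

Itô's formula for f(B_t) gives d f(B_t) = f'(B_t) dB_t + (1/2) f''(B_t) dt. Compute derivatives of f(x) = 3*sin(7*x/5)/4:
  f'(x)  = 21*cos(7*x/5)/20
  f''(x) = -147*sin(7*x/5)/100
Substitute x = B_t and multiply the f'' term by 1/2:
  drift     = (1/2) * (-147*sin(7*x/5)/100) evaluated at B_t = -147*sin(7*B_t/5)/200
  diffusion = (21*cos(7*x/5)/20) evaluated at B_t = 21*cos(7*B_t/5)/20
Therefore d(3*sin(7*B_t/5)/4) = (-147*sin(7*B_t/5)/200) dt + (21*cos(7*B_t/5)/20) dB_t.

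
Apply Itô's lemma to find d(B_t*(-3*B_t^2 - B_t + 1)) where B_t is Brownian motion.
d(B_t*(-3*B_t^2 - B_t + 1)) = (-9*B_t - 1) dt + (-9*B_t^2 - 2*B_t + 1) dB_t

Itô's formula for f(B_t) gives d f(B_t) = f'(B_t) dB_t + (1/2) f''(B_t) dt. Compute derivatives of f(x) = x*(-3*x^2 - x + 1):
  f'(x)  = -9*x^2 - 2*x + 1
  f''(x) = -18*x - 2
Substitute x = B_t and multiply the f'' term by 1/2:
  drift     = (1/2) * (-18*x - 2) evaluated at B_t = -9*B_t - 1
  diffusion = (-9*x^2 - 2*x + 1) evaluated at B_t = -9*B_t^2 - 2*B_t + 1
Therefore d(B_t*(-3*B_t^2 - B_t + 1)) = (-9*B_t - 1) dt + (-9*B_t^2 - 2*B_t + 1) dB_t.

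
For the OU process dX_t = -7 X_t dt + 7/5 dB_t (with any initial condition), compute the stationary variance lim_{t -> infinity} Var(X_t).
lim Var(X_t) = 7/50

The OU SDE dX = -theta X dt + sigma dB admits the integrating factor exp(theta t): d(exp(theta t) X_t) = sigma exp(theta t) dB_t. Integrating from 0 to t gives X_t = x_0 * exp(-theta t) + sigma * int_0^t exp(-theta (t-s)) dB_s for any initial x_0. The Itô integral has variance (by the Itô isometry) sigma^2 * int_0^t exp(-2 theta (t - s)) ds = sigma^2 * (1 - exp(-2 theta t)) / (2 theta), independent of x_0.
With theta = 7, sigma = 7/5:
  Var(X_t) = (7/5)^2 * (1 - exp(-2*7 t)) / (2 * 7) = 7/50 - 7*exp(-14*t)/50.
As t -> infinity, exp(-2*7 t) -> 0, so the stationary variance is sigma^2 / (2 theta) = 7/50.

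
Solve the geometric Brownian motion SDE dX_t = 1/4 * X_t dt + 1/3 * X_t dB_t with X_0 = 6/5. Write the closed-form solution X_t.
X_t = 6/5 * exp((7/36) * t + (1/3) * B_t)

For GBM dX = mu X dt + sigma X dB with X_0 = x_0, apply Itô to Y = log X: dY = (mu - sigma^2/2) dt + sigma dB, so Y_t = log(x_0) + (mu - sigma^2/2) t + sigma B_t and hence X_t = x_0 * exp((mu - sigma^2/2) t + sigma B_t).
With mu = 1/4, sigma = 1/3, x_0 = 6/5, this gives:
  X_t = 6/5 * exp((7/36) * t + (1/3) * B_t).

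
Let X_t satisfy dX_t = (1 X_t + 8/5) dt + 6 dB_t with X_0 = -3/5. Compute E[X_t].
E[X_t] = exp(t) - 8/5

Taking expectations and using E[dB_t] = 0, the mean m(t) = E[X_t] satisfies the ODE m'(t) = a m(t) + b with m(0) = x_0. With a = 1, b = 8/5, x_0 = -3/5, the solution is
  m(t) = x_0 * exp(a t) + (b/a) * (exp(a t) - 1)
       = (-3/5) * exp(1 t) + ((8/5)/1) * (exp(1 t) - 1)
       = exp(t) - 8/5.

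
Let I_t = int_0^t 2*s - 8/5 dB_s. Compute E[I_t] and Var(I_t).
E[I_t] = 0; Var(I_t) = 4*t*(25*t^2 - 60*t + 48)/75

The Itô integral of a deterministic integrand f(s) has mean 0 because each increment f(s) * (B_{s+ds} - B_s) has mean 0. By the Itô isometry:
  Var( int_0^t f(s) dB_s ) = E[ (int_0^t f(s) dB_s)^2 ] = int_0^t f(s)^2 ds.
Here f(s) = 2*s - 8/5, so f(s)^2 = 4*(5*s - 4)^2/25. Integrate:
  int_0^t (4*(5*s - 4)^2/25) ds = 4*t*(25*t^2 - 60*t + 48)/75.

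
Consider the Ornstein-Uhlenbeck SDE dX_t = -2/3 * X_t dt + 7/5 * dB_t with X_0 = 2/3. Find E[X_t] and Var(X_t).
E[X_t] = 2*exp(-2*t/3)/3; Var(X_t) = 147/100 - 147*exp(-4*t/3)/100

The OU SDE dX = -theta X dt + sigma dB admits the integrating factor exp(theta t): d(exp(theta t) X_t) = sigma exp(theta t) dB_t. Integrating from 0 to t:
  X_t = x_0 * exp(-theta t) + sigma * int_0^t exp(-theta (t-s)) dB_s.
The Itô integral has mean 0 and (by the Itô isometry) variance sigma^2 * int_0^t exp(-2 theta (t - s)) ds = sigma^2 * (1 - exp(-2 theta t)) / (2 theta).
With theta = 2/3, sigma = 7/5, x_0 = 2/3:
  E[X_t] = 2/3 * exp(-2/3 t) = 2*exp(-2*t/3)/3
  Var(X_t) = (7/5)^2 * (1 - exp(-2*2/3 t)) / (2 * 2/3) = 147/100 - 147*exp(-4*t/3)/100.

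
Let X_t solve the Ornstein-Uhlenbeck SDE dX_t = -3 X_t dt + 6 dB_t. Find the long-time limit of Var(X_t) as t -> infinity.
lim Var(X_t) = 6

The OU SDE dX = -theta X dt + sigma dB admits the integrating factor exp(theta t): d(exp(theta t) X_t) = sigma exp(theta t) dB_t. Integrating from 0 to t gives X_t = x_0 * exp(-theta t) + sigma * int_0^t exp(-theta (t-s)) dB_s for any initial x_0. The Itô integral has variance (by the Itô isometry) sigma^2 * int_0^t exp(-2 theta (t - s)) ds = sigma^2 * (1 - exp(-2 theta t)) / (2 theta), independent of x_0.
With theta = 3, sigma = 6:
  Var(X_t) = (6)^2 * (1 - exp(-2*3 t)) / (2 * 3) = 6 - 6*exp(-6*t).
As t -> infinity, exp(-2*3 t) -> 0, so the stationary variance is sigma^2 / (2 theta) = 6.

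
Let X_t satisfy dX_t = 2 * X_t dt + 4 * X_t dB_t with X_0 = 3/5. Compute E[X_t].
E[X_t] = 3*exp(2*t)/5

For GBM dX = mu X dt + sigma X dB with X_0 = x_0, apply Itô to Y = log X: dY = (mu - sigma^2/2) dt + sigma dB, so Y_t = log(x_0) + (mu - sigma^2/2) t + sigma B_t and hence X_t = x_0 * exp((mu - sigma^2/2) t + sigma B_t).
With mu = 2, sigma = 4, x_0 = 3/5, this gives:
  X_t = 3/5 * exp((-6) * t + (4) * B_t).
Since sigma*B_t ~ Normal(0, sigma^2 t), E[exp(sigma*B_t)] = exp(sigma^2 t / 2); so E[X_t] = x_0 * exp((mu - sigma^2/2) t) * exp(sigma^2 t / 2) = x_0 * exp(mu t) = 3*exp(2*t)/5.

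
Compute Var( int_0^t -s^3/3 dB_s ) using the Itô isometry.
Var = t^7/63

The Itô integral of a deterministic integrand f(s) has mean 0 because each increment f(s) * (B_{s+ds} - B_s) has mean 0. By the Itô isometry:
  Var( int_0^t f(s) dB_s ) = E[ (int_0^t f(s) dB_s)^2 ] = int_0^t f(s)^2 ds.
Here f(s) = -s^3/3, so f(s)^2 = s^6/9. Integrate:
  int_0^t (s^6/9) ds = t^7/63.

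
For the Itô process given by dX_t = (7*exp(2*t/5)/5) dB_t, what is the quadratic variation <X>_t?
<X>_t = 49*exp(4*t/5)/20 - 49/20

For an Itô process dX_t = a(t) dt + b(t) dB_t, the quadratic variation is <X>_t = int_0^t b(s)^2 ds (the drift term does not contribute). Here b(s) = 7*exp(2*s/5)/5, so
  b(s)^2 = 49*exp(4*s/5)/25.
Integrating from 0 to t:
  <X>_t = int_0^t (49*exp(4*s/5)/25) ds = 49*exp(4*t/5)/20 - 49/20.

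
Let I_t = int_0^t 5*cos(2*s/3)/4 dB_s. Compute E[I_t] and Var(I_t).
E[I_t] = 0; Var(I_t) = 25*t/32 + 75*sin(4*t/3)/128

The Itô integral of a deterministic integrand f(s) has mean 0 because each increment f(s) * (B_{s+ds} - B_s) has mean 0. By the Itô isometry:
  Var( int_0^t f(s) dB_s ) = E[ (int_0^t f(s) dB_s)^2 ] = int_0^t f(s)^2 ds.
Here f(s) = 5*cos(2*s/3)/4, so f(s)^2 = 25*cos(2*s/3)^2/16. Integrate:
  int_0^t (25*cos(2*s/3)^2/16) ds = 25*t/32 + 75*sin(4*t/3)/128.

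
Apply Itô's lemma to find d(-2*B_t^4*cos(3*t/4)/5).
d(-2*B_t^4*cos(3*t/4)/5) = (3*B_t^2*(B_t^2*sin(3*t/4) - 8*cos(3*t/4))/10) dt + (-8*B_t^3*cos(3*t/4)/5) dB_t

Itô's formula for f(t, x): d f(t, B_t) = (f_t + (1/2) f_xx) dt + f_x dB_t. Compute partials of f(t, x) = -2*x^4*cos(3*t/4)/5:
  f_t(t,x)  = 3*x^4*sin(3*t/4)/10
  f_x(t,x)  = -8*x^3*cos(3*t/4)/5
  f_xx(t,x) = -24*x^2*cos(3*t/4)/5
Assemble drift = f_t + (1/2) f_xx = 3*x^2*(x^2*sin(3*t/4) - 8*cos(3*t/4))/10 and diffusion = f_x = -8*x^3*cos(3*t/4)/5. Substituting x = B_t:
  d(-2*B_t^4*cos(3*t/4)/5) = (3*B_t^2*(B_t^2*sin(3*t/4) - 8*cos(3*t/4))/10) dt + (-8*B_t^3*cos(3*t/4)/5) dB_t.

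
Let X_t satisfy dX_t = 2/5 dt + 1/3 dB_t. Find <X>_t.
<X>_t = t/9

For an Itô process dX_t = a(t) dt + b(t) dB_t, the quadratic variation is <X>_t = int_0^t b(s)^2 ds (the drift term does not contribute). Here b(s) = 1/3, so
  b(s)^2 = 1/9.
Integrating from 0 to t:
  <X>_t = int_0^t (1/9) ds = t/9.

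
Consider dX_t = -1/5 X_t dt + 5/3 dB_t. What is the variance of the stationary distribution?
lim Var(X_t) = 125/18

The OU SDE dX = -theta X dt + sigma dB admits the integrating factor exp(theta t): d(exp(theta t) X_t) = sigma exp(theta t) dB_t. Integrating from 0 to t gives X_t = x_0 * exp(-theta t) + sigma * int_0^t exp(-theta (t-s)) dB_s for any initial x_0. The Itô integral has variance (by the Itô isometry) sigma^2 * int_0^t exp(-2 theta (t - s)) ds = sigma^2 * (1 - exp(-2 theta t)) / (2 theta), independent of x_0.
With theta = 1/5, sigma = 5/3:
  Var(X_t) = (5/3)^2 * (1 - exp(-2*1/5 t)) / (2 * 1/5) = 125/18 - 125*exp(-2*t/5)/18.
As t -> infinity, exp(-2*1/5 t) -> 0, so the stationary variance is sigma^2 / (2 theta) = 125/18.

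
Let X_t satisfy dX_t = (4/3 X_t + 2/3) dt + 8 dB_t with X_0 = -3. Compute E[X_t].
E[X_t] = -5*exp(4*t/3)/2 - 1/2

Taking expectations and using E[dB_t] = 0, the mean m(t) = E[X_t] satisfies the ODE m'(t) = a m(t) + b with m(0) = x_0. With a = 4/3, b = 2/3, x_0 = -3, the solution is
  m(t) = x_0 * exp(a t) + (b/a) * (exp(a t) - 1)
       = (-3) * exp((4/3) t) + ((2/3)/(4/3)) * (exp((4/3) t) - 1)
       = -5*exp(4*t/3)/2 - 1/2.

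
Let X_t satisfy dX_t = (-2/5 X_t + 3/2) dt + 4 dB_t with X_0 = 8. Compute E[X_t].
E[X_t] = 15/4 + 17*exp(-2*t/5)/4

Taking expectations and using E[dB_t] = 0, the mean m(t) = E[X_t] satisfies the ODE m'(t) = a m(t) + b with m(0) = x_0. With a = -2/5, b = 3/2, x_0 = 8, the solution is
  m(t) = x_0 * exp(a t) + (b/a) * (exp(a t) - 1)
       = 8 * exp((-2/5) t) + ((3/2)/(-2/5)) * (exp((-2/5) t) - 1)
       = 15/4 + 17*exp(-2*t/5)/4.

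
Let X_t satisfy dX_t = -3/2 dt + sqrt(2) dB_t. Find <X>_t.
<X>_t = 2*t

For an Itô process dX_t = a(t) dt + b(t) dB_t, the quadratic variation is <X>_t = int_0^t b(s)^2 ds (the drift term does not contribute). Here b(s) = sqrt(2), so
  b(s)^2 = 2.
Integrating from 0 to t:
  <X>_t = int_0^t (2) ds = 2*t.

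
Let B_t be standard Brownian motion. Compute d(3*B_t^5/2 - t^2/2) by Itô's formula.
d(3*B_t^5/2 - t^2/2) = (15*B_t^3 - t) dt + (15*B_t^4/2) dB_t

Itô's formula for f(t, x): d f(t, B_t) = (f_t + (1/2) f_xx) dt + f_x dB_t. Compute partials of f(t, x) = -t^2/2 + 3*x^5/2:
  f_t(t,x)  = -t
  f_x(t,x)  = 15*x^4/2
  f_xx(t,x) = 30*x^3
Assemble drift = f_t + (1/2) f_xx = -t + 15*x^3 and diffusion = f_x = 15*x^4/2. Substituting x = B_t:
  d(3*B_t^5/2 - t^2/2) = (15*B_t^3 - t) dt + (15*B_t^4/2) dB_t.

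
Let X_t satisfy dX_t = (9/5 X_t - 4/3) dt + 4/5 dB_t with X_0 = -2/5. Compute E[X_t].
E[X_t] = 20/27 - 154*exp(9*t/5)/135

Taking expectations and using E[dB_t] = 0, the mean m(t) = E[X_t] satisfies the ODE m'(t) = a m(t) + b with m(0) = x_0. With a = 9/5, b = -4/3, x_0 = -2/5, the solution is
  m(t) = x_0 * exp(a t) + (b/a) * (exp(a t) - 1)
       = (-2/5) * exp((9/5) t) + ((-4/3)/(9/5)) * (exp((9/5) t) - 1)
       = 20/27 - 154*exp(9*t/5)/135.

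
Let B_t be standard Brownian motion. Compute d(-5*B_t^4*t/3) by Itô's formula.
d(-5*B_t^4*t/3) = (5*B_t^2*(-B_t^2 - 6*t)/3) dt + (-20*B_t^3*t/3) dB_t

Itô's formula for f(t, x): d f(t, B_t) = (f_t + (1/2) f_xx) dt + f_x dB_t. Compute partials of f(t, x) = -5*t*x^4/3:
  f_t(t,x)  = -5*x^4/3
  f_x(t,x)  = -20*t*x^3/3
  f_xx(t,x) = -20*t*x^2
Assemble drift = f_t + (1/2) f_xx = 5*x^2*(-6*t - x^2)/3 and diffusion = f_x = -20*t*x^3/3. Substituting x = B_t:
  d(-5*B_t^4*t/3) = (5*B_t^2*(-B_t^2 - 6*t)/3) dt + (-20*B_t^3*t/3) dB_t.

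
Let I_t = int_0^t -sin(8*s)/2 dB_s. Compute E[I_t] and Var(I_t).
E[I_t] = 0; Var(I_t) = t/8 - sin(8*t)*cos(8*t)/64

The Itô integral of a deterministic integrand f(s) has mean 0 because each increment f(s) * (B_{s+ds} - B_s) has mean 0. By the Itô isometry:
  Var( int_0^t f(s) dB_s ) = E[ (int_0^t f(s) dB_s)^2 ] = int_0^t f(s)^2 ds.
Here f(s) = -sin(8*s)/2, so f(s)^2 = sin(8*s)^2/4. Integrate:
  int_0^t (sin(8*s)^2/4) ds = t/8 - sin(8*t)*cos(8*t)/64.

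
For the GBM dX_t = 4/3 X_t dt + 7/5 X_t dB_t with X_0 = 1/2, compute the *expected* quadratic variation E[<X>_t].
E[<X>_t] = 147*exp(347*t/75)/1388 - 147/1388

<X>_t = int_0^t ((7/5) * X_s)^2 ds. Taking expectation inside the integral: E[<X>_t] = (7/5)^2 * int_0^t E[X_s^2] ds. For GBM, E[X_s^2] = x_0^2 * exp((2 mu + sigma^2) s). Integrating:
  E[<X>_t] = (7/5)^2 * (1/2)^2 * (exp((2*(4/3) + (7/5)^2) t) - 1) / (2*(4/3) + (7/5)^2)
           = (7/5)^2 * (1/2)^2 * (exp((347/75) t) - 1) / (347/75) = 147*exp(347*t/75)/1388 - 147/1388.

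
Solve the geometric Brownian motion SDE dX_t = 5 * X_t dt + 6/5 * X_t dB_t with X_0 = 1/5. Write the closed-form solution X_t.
X_t = 1/5 * exp((107/25) * t + (6/5) * B_t)

For GBM dX = mu X dt + sigma X dB with X_0 = x_0, apply Itô to Y = log X: dY = (mu - sigma^2/2) dt + sigma dB, so Y_t = log(x_0) + (mu - sigma^2/2) t + sigma B_t and hence X_t = x_0 * exp((mu - sigma^2/2) t + sigma B_t).
With mu = 5, sigma = 6/5, x_0 = 1/5, this gives:
  X_t = 1/5 * exp((107/25) * t + (6/5) * B_t).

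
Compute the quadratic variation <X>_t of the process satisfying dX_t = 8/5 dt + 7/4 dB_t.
<X>_t = 49*t/16

For an Itô process dX_t = a(t) dt + b(t) dB_t, the quadratic variation is <X>_t = int_0^t b(s)^2 ds (the drift term does not contribute). Here b(s) = 7/4, so
  b(s)^2 = 49/16.
Integrating from 0 to t:
  <X>_t = int_0^t (49/16) ds = 49*t/16.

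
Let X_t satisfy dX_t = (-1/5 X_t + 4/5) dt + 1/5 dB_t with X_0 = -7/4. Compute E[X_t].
E[X_t] = 4 - 23*exp(-t/5)/4

Taking expectations and using E[dB_t] = 0, the mean m(t) = E[X_t] satisfies the ODE m'(t) = a m(t) + b with m(0) = x_0. With a = -1/5, b = 4/5, x_0 = -7/4, the solution is
  m(t) = x_0 * exp(a t) + (b/a) * (exp(a t) - 1)
       = (-7/4) * exp((-1/5) t) + ((4/5)/(-1/5)) * (exp((-1/5) t) - 1)
       = 4 - 23*exp(-t/5)/4.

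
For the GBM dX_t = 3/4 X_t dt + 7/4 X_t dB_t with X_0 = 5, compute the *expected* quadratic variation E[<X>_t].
E[<X>_t] = 1225*exp(73*t/16)/73 - 1225/73

<X>_t = int_0^t ((7/4) * X_s)^2 ds. Taking expectation inside the integral: E[<X>_t] = (7/4)^2 * int_0^t E[X_s^2] ds. For GBM, E[X_s^2] = x_0^2 * exp((2 mu + sigma^2) s). Integrating:
  E[<X>_t] = (7/4)^2 * 5^2 * (exp((2*(3/4) + (7/4)^2) t) - 1) / (2*(3/4) + (7/4)^2)
           = (7/4)^2 * 5^2 * (exp((73/16) t) - 1) / (73/16) = 1225*exp(73*t/16)/73 - 1225/73.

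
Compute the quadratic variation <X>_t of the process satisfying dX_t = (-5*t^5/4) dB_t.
<X>_t = 25*t^11/176

For an Itô process dX_t = a(t) dt + b(t) dB_t, the quadratic variation is <X>_t = int_0^t b(s)^2 ds (the drift term does not contribute). Here b(s) = -5*s^5/4, so
  b(s)^2 = 25*s^10/16.
Integrating from 0 to t:
  <X>_t = int_0^t (25*s^10/16) ds = 25*t^11/176.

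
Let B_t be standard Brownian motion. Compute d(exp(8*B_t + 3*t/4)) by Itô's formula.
d(exp(8*B_t + 3*t/4)) = (131*exp(8*B_t + 3*t/4)/4) dt + (8*exp(8*B_t + 3*t/4)) dB_t

Itô's formula for f(t, x): d f(t, B_t) = (f_t + (1/2) f_xx) dt + f_x dB_t. Compute partials of f(t, x) = exp(3*t/4 + 8*x):
  f_t(t,x)  = 3*exp(3*t/4 + 8*x)/4
  f_x(t,x)  = 8*exp(3*t/4 + 8*x)
  f_xx(t,x) = 64*exp(3*t/4 + 8*x)
Assemble drift = f_t + (1/2) f_xx = 131*exp(3*t/4 + 8*x)/4 and diffusion = f_x = 8*exp(3*t/4 + 8*x). Substituting x = B_t:
  d(exp(8*B_t + 3*t/4)) = (131*exp(8*B_t + 3*t/4)/4) dt + (8*exp(8*B_t + 3*t/4)) dB_t.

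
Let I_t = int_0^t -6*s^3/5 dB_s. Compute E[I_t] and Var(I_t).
E[I_t] = 0; Var(I_t) = 36*t^7/175

The Itô integral of a deterministic integrand f(s) has mean 0 because each increment f(s) * (B_{s+ds} - B_s) has mean 0. By the Itô isometry:
  Var( int_0^t f(s) dB_s ) = E[ (int_0^t f(s) dB_s)^2 ] = int_0^t f(s)^2 ds.
Here f(s) = -6*s^3/5, so f(s)^2 = 36*s^6/25. Integrate:
  int_0^t (36*s^6/25) ds = 36*t^7/175.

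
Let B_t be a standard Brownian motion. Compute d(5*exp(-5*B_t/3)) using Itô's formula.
d(5*exp(-5*B_t/3)) = (125*exp(-5*B_t/3)/18) dt + (-25*exp(-5*B_t/3)/3) dB_t

Itô's formula for f(B_t) gives d f(B_t) = f'(B_t) dB_t + (1/2) f''(B_t) dt. Compute derivatives of f(x) = 5*exp(-5*x/3):
  f'(x)  = -25*exp(-5*x/3)/3
  f''(x) = 125*exp(-5*x/3)/9
Substitute x = B_t and multiply the f'' term by 1/2:
  drift     = (1/2) * (125*exp(-5*x/3)/9) evaluated at B_t = 125*exp(-5*B_t/3)/18
  diffusion = (-25*exp(-5*x/3)/3) evaluated at B_t = -25*exp(-5*B_t/3)/3
Therefore d(5*exp(-5*B_t/3)) = (125*exp(-5*B_t/3)/18) dt + (-25*exp(-5*B_t/3)/3) dB_t.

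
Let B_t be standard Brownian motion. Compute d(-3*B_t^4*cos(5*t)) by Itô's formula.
d(-3*B_t^4*cos(5*t)) = (B_t^2*(15*B_t^2*sin(5*t) - 18*cos(5*t))) dt + (-12*B_t^3*cos(5*t)) dB_t

Itô's formula for f(t, x): d f(t, B_t) = (f_t + (1/2) f_xx) dt + f_x dB_t. Compute partials of f(t, x) = -3*x^4*cos(5*t):
  f_t(t,x)  = 15*x^4*sin(5*t)
  f_x(t,x)  = -12*x^3*cos(5*t)
  f_xx(t,x) = -36*x^2*cos(5*t)
Assemble drift = f_t + (1/2) f_xx = x^2*(15*x^2*sin(5*t) - 18*cos(5*t)) and diffusion = f_x = -12*x^3*cos(5*t). Substituting x = B_t:
  d(-3*B_t^4*cos(5*t)) = (B_t^2*(15*B_t^2*sin(5*t) - 18*cos(5*t))) dt + (-12*B_t^3*cos(5*t)) dB_t.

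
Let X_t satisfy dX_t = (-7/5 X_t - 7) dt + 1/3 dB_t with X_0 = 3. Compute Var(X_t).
Var(X_t) = 5/126 - 5*exp(-14*t/5)/126

The variance V(t) = Var(X_t) satisfies V'(t) = 2 a V(t) + c^2 with V(0) = 0 (drift coefficient is linear in X, diffusion is constant). With a = -7/5, c = 1/3, the solution is
  V(t) = (c^2 / (2 a)) * (exp(2 a t) - 1)
       = ((1/3)^2 / (2*(-7/5))) * (exp((-14/5) t) - 1)
       = 5/126 - 5*exp(-14*t/5)/126.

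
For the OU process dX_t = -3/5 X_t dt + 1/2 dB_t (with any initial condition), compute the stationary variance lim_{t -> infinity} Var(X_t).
lim Var(X_t) = 5/24

The OU SDE dX = -theta X dt + sigma dB admits the integrating factor exp(theta t): d(exp(theta t) X_t) = sigma exp(theta t) dB_t. Integrating from 0 to t gives X_t = x_0 * exp(-theta t) + sigma * int_0^t exp(-theta (t-s)) dB_s for any initial x_0. The Itô integral has variance (by the Itô isometry) sigma^2 * int_0^t exp(-2 theta (t - s)) ds = sigma^2 * (1 - exp(-2 theta t)) / (2 theta), independent of x_0.
With theta = 3/5, sigma = 1/2:
  Var(X_t) = (1/2)^2 * (1 - exp(-2*3/5 t)) / (2 * 3/5) = 5/24 - 5*exp(-6*t/5)/24.
As t -> infinity, exp(-2*3/5 t) -> 0, so the stationary variance is sigma^2 / (2 theta) = 5/24.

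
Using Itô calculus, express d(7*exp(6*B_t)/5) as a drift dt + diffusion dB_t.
d(7*exp(6*B_t)/5) = (126*exp(6*B_t)/5) dt + (42*exp(6*B_t)/5) dB_t

Itô's formula for f(B_t) gives d f(B_t) = f'(B_t) dB_t + (1/2) f''(B_t) dt. Compute derivatives of f(x) = 7*exp(6*x)/5:
  f'(x)  = 42*exp(6*x)/5
  f''(x) = 252*exp(6*x)/5
Substitute x = B_t and multiply the f'' term by 1/2:
  drift     = (1/2) * (252*exp(6*x)/5) evaluated at B_t = 126*exp(6*B_t)/5
  diffusion = (42*exp(6*x)/5) evaluated at B_t = 42*exp(6*B_t)/5
Therefore d(7*exp(6*B_t)/5) = (126*exp(6*B_t)/5) dt + (42*exp(6*B_t)/5) dB_t.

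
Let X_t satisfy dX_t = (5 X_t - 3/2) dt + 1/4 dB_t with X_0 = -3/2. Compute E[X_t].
E[X_t] = 3/10 - 9*exp(5*t)/5

Taking expectations and using E[dB_t] = 0, the mean m(t) = E[X_t] satisfies the ODE m'(t) = a m(t) + b with m(0) = x_0. With a = 5, b = -3/2, x_0 = -3/2, the solution is
  m(t) = x_0 * exp(a t) + (b/a) * (exp(a t) - 1)
       = (-3/2) * exp(5 t) + ((-3/2)/5) * (exp(5 t) - 1)
       = 3/10 - 9*exp(5*t)/5.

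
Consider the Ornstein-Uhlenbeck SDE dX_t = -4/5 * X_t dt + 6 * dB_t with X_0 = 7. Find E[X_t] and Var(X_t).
E[X_t] = 7*exp(-4*t/5); Var(X_t) = 45/2 - 45*exp(-8*t/5)/2

The OU SDE dX = -theta X dt + sigma dB admits the integrating factor exp(theta t): d(exp(theta t) X_t) = sigma exp(theta t) dB_t. Integrating from 0 to t:
  X_t = x_0 * exp(-theta t) + sigma * int_0^t exp(-theta (t-s)) dB_s.
The Itô integral has mean 0 and (by the Itô isometry) variance sigma^2 * int_0^t exp(-2 theta (t - s)) ds = sigma^2 * (1 - exp(-2 theta t)) / (2 theta).
With theta = 4/5, sigma = 6, x_0 = 7:
  E[X_t] = 7 * exp(-4/5 t) = 7*exp(-4*t/5)
  Var(X_t) = (6)^2 * (1 - exp(-2*4/5 t)) / (2 * 4/5) = 45/2 - 45*exp(-8*t/5)/2.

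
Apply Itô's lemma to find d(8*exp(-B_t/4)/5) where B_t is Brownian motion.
d(8*exp(-B_t/4)/5) = (exp(-B_t/4)/20) dt + (-2*exp(-B_t/4)/5) dB_t

Itô's formula for f(B_t) gives d f(B_t) = f'(B_t) dB_t + (1/2) f''(B_t) dt. Compute derivatives of f(x) = 8*exp(-x/4)/5:
  f'(x)  = -2*exp(-x/4)/5
  f''(x) = exp(-x/4)/10
Substitute x = B_t and multiply the f'' term by 1/2:
  drift     = (1/2) * (exp(-x/4)/10) evaluated at B_t = exp(-B_t/4)/20
  diffusion = (-2*exp(-x/4)/5) evaluated at B_t = -2*exp(-B_t/4)/5
Therefore d(8*exp(-B_t/4)/5) = (exp(-B_t/4)/20) dt + (-2*exp(-B_t/4)/5) dB_t.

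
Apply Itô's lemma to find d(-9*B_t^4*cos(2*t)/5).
d(-9*B_t^4*cos(2*t)/5) = (18*B_t^2*(B_t^2*sin(2*t) - 3*cos(2*t))/5) dt + (-36*B_t^3*cos(2*t)/5) dB_t

Itô's formula for f(t, x): d f(t, B_t) = (f_t + (1/2) f_xx) dt + f_x dB_t. Compute partials of f(t, x) = -9*x^4*cos(2*t)/5:
  f_t(t,x)  = 18*x^4*sin(2*t)/5
  f_x(t,x)  = -36*x^3*cos(2*t)/5
  f_xx(t,x) = -108*x^2*cos(2*t)/5
Assemble drift = f_t + (1/2) f_xx = 18*x^2*(x^2*sin(2*t) - 3*cos(2*t))/5 and diffusion = f_x = -36*x^3*cos(2*t)/5. Substituting x = B_t:
  d(-9*B_t^4*cos(2*t)/5) = (18*B_t^2*(B_t^2*sin(2*t) - 3*cos(2*t))/5) dt + (-36*B_t^3*cos(2*t)/5) dB_t.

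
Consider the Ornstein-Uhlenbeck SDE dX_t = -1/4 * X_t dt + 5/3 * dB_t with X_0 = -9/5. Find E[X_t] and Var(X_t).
E[X_t] = -9*exp(-t/4)/5; Var(X_t) = 50/9 - 50*exp(-t/2)/9

The OU SDE dX = -theta X dt + sigma dB admits the integrating factor exp(theta t): d(exp(theta t) X_t) = sigma exp(theta t) dB_t. Integrating from 0 to t:
  X_t = x_0 * exp(-theta t) + sigma * int_0^t exp(-theta (t-s)) dB_s.
The Itô integral has mean 0 and (by the Itô isometry) variance sigma^2 * int_0^t exp(-2 theta (t - s)) ds = sigma^2 * (1 - exp(-2 theta t)) / (2 theta).
With theta = 1/4, sigma = 5/3, x_0 = -9/5:
  E[X_t] = -9/5 * exp(-1/4 t) = -9*exp(-t/4)/5
  Var(X_t) = (5/3)^2 * (1 - exp(-2*1/4 t)) / (2 * 1/4) = 50/9 - 50*exp(-t/2)/9.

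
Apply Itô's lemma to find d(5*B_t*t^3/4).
d(5*B_t*t^3/4) = (15*B_t*t^2/4) dt + (5*t^3/4) dB_t

Itô's formula for f(t, x): d f(t, B_t) = (f_t + (1/2) f_xx) dt + f_x dB_t. Compute partials of f(t, x) = 5*t^3*x/4:
  f_t(t,x)  = 15*t^2*x/4
  f_x(t,x)  = 5*t^3/4
  f_xx(t,x) = 0
Assemble drift = f_t + (1/2) f_xx = 15*t^2*x/4 and diffusion = f_x = 5*t^3/4. Substituting x = B_t:
  d(5*B_t*t^3/4) = (15*B_t*t^2/4) dt + (5*t^3/4) dB_t.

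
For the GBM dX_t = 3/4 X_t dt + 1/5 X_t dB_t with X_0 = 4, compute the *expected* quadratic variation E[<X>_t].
E[<X>_t] = 32*exp(77*t/50)/77 - 32/77

<X>_t = int_0^t ((1/5) * X_s)^2 ds. Taking expectation inside the integral: E[<X>_t] = (1/5)^2 * int_0^t E[X_s^2] ds. For GBM, E[X_s^2] = x_0^2 * exp((2 mu + sigma^2) s). Integrating:
  E[<X>_t] = (1/5)^2 * 4^2 * (exp((2*(3/4) + (1/5)^2) t) - 1) / (2*(3/4) + (1/5)^2)
           = (1/5)^2 * 4^2 * (exp((77/50) t) - 1) / (77/50) = 32*exp(77*t/50)/77 - 32/77.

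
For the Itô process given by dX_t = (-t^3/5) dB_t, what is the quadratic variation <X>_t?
<X>_t = t^7/175

For an Itô process dX_t = a(t) dt + b(t) dB_t, the quadratic variation is <X>_t = int_0^t b(s)^2 ds (the drift term does not contribute). Here b(s) = -s^3/5, so
  b(s)^2 = s^6/25.
Integrating from 0 to t:
  <X>_t = int_0^t (s^6/25) ds = t^7/175.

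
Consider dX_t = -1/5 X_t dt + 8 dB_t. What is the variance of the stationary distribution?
lim Var(X_t) = 160

The OU SDE dX = -theta X dt + sigma dB admits the integrating factor exp(theta t): d(exp(theta t) X_t) = sigma exp(theta t) dB_t. Integrating from 0 to t gives X_t = x_0 * exp(-theta t) + sigma * int_0^t exp(-theta (t-s)) dB_s for any initial x_0. The Itô integral has variance (by the Itô isometry) sigma^2 * int_0^t exp(-2 theta (t - s)) ds = sigma^2 * (1 - exp(-2 theta t)) / (2 theta), independent of x_0.
With theta = 1/5, sigma = 8:
  Var(X_t) = (8)^2 * (1 - exp(-2*1/5 t)) / (2 * 1/5) = 160 - 160*exp(-2*t/5).
As t -> infinity, exp(-2*1/5 t) -> 0, so the stationary variance is sigma^2 / (2 theta) = 160.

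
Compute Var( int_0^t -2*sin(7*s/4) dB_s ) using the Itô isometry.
Var = 2*t - 4*sin(7*t/2)/7

The Itô integral of a deterministic integrand f(s) has mean 0 because each increment f(s) * (B_{s+ds} - B_s) has mean 0. By the Itô isometry:
  Var( int_0^t f(s) dB_s ) = E[ (int_0^t f(s) dB_s)^2 ] = int_0^t f(s)^2 ds.
Here f(s) = -2*sin(7*s/4), so f(s)^2 = 4*sin(7*s/4)^2. Integrate:
  int_0^t (4*sin(7*s/4)^2) ds = 2*t - 4*sin(7*t/2)/7.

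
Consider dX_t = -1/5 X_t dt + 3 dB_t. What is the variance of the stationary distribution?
lim Var(X_t) = 45/2

The OU SDE dX = -theta X dt + sigma dB admits the integrating factor exp(theta t): d(exp(theta t) X_t) = sigma exp(theta t) dB_t. Integrating from 0 to t gives X_t = x_0 * exp(-theta t) + sigma * int_0^t exp(-theta (t-s)) dB_s for any initial x_0. The Itô integral has variance (by the Itô isometry) sigma^2 * int_0^t exp(-2 theta (t - s)) ds = sigma^2 * (1 - exp(-2 theta t)) / (2 theta), independent of x_0.
With theta = 1/5, sigma = 3:
  Var(X_t) = (3)^2 * (1 - exp(-2*1/5 t)) / (2 * 1/5) = 45/2 - 45*exp(-2*t/5)/2.
As t -> infinity, exp(-2*1/5 t) -> 0, so the stationary variance is sigma^2 / (2 theta) = 45/2.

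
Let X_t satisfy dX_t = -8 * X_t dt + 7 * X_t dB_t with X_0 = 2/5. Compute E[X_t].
E[X_t] = 2*exp(-8*t)/5

For GBM dX = mu X dt + sigma X dB with X_0 = x_0, apply Itô to Y = log X: dY = (mu - sigma^2/2) dt + sigma dB, so Y_t = log(x_0) + (mu - sigma^2/2) t + sigma B_t and hence X_t = x_0 * exp((mu - sigma^2/2) t + sigma B_t).
With mu = -8, sigma = 7, x_0 = 2/5, this gives:
  X_t = 2/5 * exp((-65/2) * t + (7) * B_t).
Since sigma*B_t ~ Normal(0, sigma^2 t), E[exp(sigma*B_t)] = exp(sigma^2 t / 2); so E[X_t] = x_0 * exp((mu - sigma^2/2) t) * exp(sigma^2 t / 2) = x_0 * exp(mu t) = 2*exp(-8*t)/5.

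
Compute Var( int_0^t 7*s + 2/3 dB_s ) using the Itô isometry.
Var = t*(147*t^2 + 42*t + 4)/9

The Itô integral of a deterministic integrand f(s) has mean 0 because each increment f(s) * (B_{s+ds} - B_s) has mean 0. By the Itô isometry:
  Var( int_0^t f(s) dB_s ) = E[ (int_0^t f(s) dB_s)^2 ] = int_0^t f(s)^2 ds.
Here f(s) = 7*s + 2/3, so f(s)^2 = (21*s + 2)^2/9. Integrate:
  int_0^t ((21*s + 2)^2/9) ds = t*(147*t^2 + 42*t + 4)/9.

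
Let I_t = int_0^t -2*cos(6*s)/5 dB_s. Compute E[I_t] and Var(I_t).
E[I_t] = 0; Var(I_t) = 2*t/25 + sin(12*t)/150

The Itô integral of a deterministic integrand f(s) has mean 0 because each increment f(s) * (B_{s+ds} - B_s) has mean 0. By the Itô isometry:
  Var( int_0^t f(s) dB_s ) = E[ (int_0^t f(s) dB_s)^2 ] = int_0^t f(s)^2 ds.
Here f(s) = -2*cos(6*s)/5, so f(s)^2 = 4*cos(6*s)^2/25. Integrate:
  int_0^t (4*cos(6*s)^2/25) ds = 2*t/25 + sin(12*t)/150.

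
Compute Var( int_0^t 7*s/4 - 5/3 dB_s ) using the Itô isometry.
Var = t*(147*t^2 - 420*t + 400)/144

The Itô integral of a deterministic integrand f(s) has mean 0 because each increment f(s) * (B_{s+ds} - B_s) has mean 0. By the Itô isometry:
  Var( int_0^t f(s) dB_s ) = E[ (int_0^t f(s) dB_s)^2 ] = int_0^t f(s)^2 ds.
Here f(s) = 7*s/4 - 5/3, so f(s)^2 = (21*s - 20)^2/144. Integrate:
  int_0^t ((21*s - 20)^2/144) ds = t*(147*t^2 - 420*t + 400)/144.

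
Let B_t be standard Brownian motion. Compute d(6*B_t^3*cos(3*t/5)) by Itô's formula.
d(6*B_t^3*cos(3*t/5)) = (18*B_t*(-B_t^2*sin(3*t/5) + 5*cos(3*t/5))/5) dt + (18*B_t^2*cos(3*t/5)) dB_t

Itô's formula for f(t, x): d f(t, B_t) = (f_t + (1/2) f_xx) dt + f_x dB_t. Compute partials of f(t, x) = 6*x^3*cos(3*t/5):
  f_t(t,x)  = -18*x^3*sin(3*t/5)/5
  f_x(t,x)  = 18*x^2*cos(3*t/5)
  f_xx(t,x) = 36*x*cos(3*t/5)
Assemble drift = f_t + (1/2) f_xx = 18*x*(-x^2*sin(3*t/5) + 5*cos(3*t/5))/5 and diffusion = f_x = 18*x^2*cos(3*t/5). Substituting x = B_t:
  d(6*B_t^3*cos(3*t/5)) = (18*B_t*(-B_t^2*sin(3*t/5) + 5*cos(3*t/5))/5) dt + (18*B_t^2*cos(3*t/5)) dB_t.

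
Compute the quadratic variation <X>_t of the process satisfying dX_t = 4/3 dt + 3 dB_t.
<X>_t = 9*t

For an Itô process dX_t = a(t) dt + b(t) dB_t, the quadratic variation is <X>_t = int_0^t b(s)^2 ds (the drift term does not contribute). Here b(s) = 3, so
  b(s)^2 = 9.
Integrating from 0 to t:
  <X>_t = int_0^t (9) ds = 9*t.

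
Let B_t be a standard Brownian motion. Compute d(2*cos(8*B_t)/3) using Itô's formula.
d(2*cos(8*B_t)/3) = (-64*cos(8*B_t)/3) dt + (-16*sin(8*B_t)/3) dB_t

Itô's formula for f(B_t) gives d f(B_t) = f'(B_t) dB_t + (1/2) f''(B_t) dt. Compute derivatives of f(x) = 2*cos(8*x)/3:
  f'(x)  = -16*sin(8*x)/3
  f''(x) = -128*cos(8*x)/3
Substitute x = B_t and multiply the f'' term by 1/2:
  drift     = (1/2) * (-128*cos(8*x)/3) evaluated at B_t = -64*cos(8*B_t)/3
  diffusion = (-16*sin(8*x)/3) evaluated at B_t = -16*sin(8*B_t)/3
Therefore d(2*cos(8*B_t)/3) = (-64*cos(8*B_t)/3) dt + (-16*sin(8*B_t)/3) dB_t.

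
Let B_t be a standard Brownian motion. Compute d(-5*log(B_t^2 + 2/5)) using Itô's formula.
d(-5*log(B_t^2 + 2/5)) = (25*(5*B_t^2 - 2)/(5*B_t^2 + 2)^2) dt + (-50*B_t/(5*B_t^2 + 2)) dB_t

Itô's formula for f(B_t) gives d f(B_t) = f'(B_t) dB_t + (1/2) f''(B_t) dt. Compute derivatives of f(x) = -5*log(x^2 + 2/5):
  f'(x)  = -50*x/(5*x^2 + 2)
  f''(x) = 50*(5*x^2 - 2)/(5*x^2 + 2)^2
Substitute x = B_t and multiply the f'' term by 1/2:
  drift     = (1/2) * (50*(5*x^2 - 2)/(5*x^2 + 2)^2) evaluated at B_t = 25*(5*B_t^2 - 2)/(5*B_t^2 + 2)^2
  diffusion = (-50*x/(5*x^2 + 2)) evaluated at B_t = -50*B_t/(5*B_t^2 + 2)
Therefore d(-5*log(B_t^2 + 2/5)) = (25*(5*B_t^2 - 2)/(5*B_t^2 + 2)^2) dt + (-50*B_t/(5*B_t^2 + 2)) dB_t.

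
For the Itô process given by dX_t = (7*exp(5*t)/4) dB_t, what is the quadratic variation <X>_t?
<X>_t = 49*exp(10*t)/160 - 49/160

For an Itô process dX_t = a(t) dt + b(t) dB_t, the quadratic variation is <X>_t = int_0^t b(s)^2 ds (the drift term does not contribute). Here b(s) = 7*exp(5*s)/4, so
  b(s)^2 = 49*exp(10*s)/16.
Integrating from 0 to t:
  <X>_t = int_0^t (49*exp(10*s)/16) ds = 49*exp(10*t)/160 - 49/160.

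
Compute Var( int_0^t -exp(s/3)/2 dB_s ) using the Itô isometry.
Var = 3*exp(2*t/3)/8 - 3/8

The Itô integral of a deterministic integrand f(s) has mean 0 because each increment f(s) * (B_{s+ds} - B_s) has mean 0. By the Itô isometry:
  Var( int_0^t f(s) dB_s ) = E[ (int_0^t f(s) dB_s)^2 ] = int_0^t f(s)^2 ds.
Here f(s) = -exp(s/3)/2, so f(s)^2 = exp(2*s/3)/4. Integrate:
  int_0^t (exp(2*s/3)/4) ds = 3*exp(2*t/3)/8 - 3/8.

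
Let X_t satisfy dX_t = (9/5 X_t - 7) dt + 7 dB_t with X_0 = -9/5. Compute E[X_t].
E[X_t] = 35/9 - 256*exp(9*t/5)/45

Taking expectations and using E[dB_t] = 0, the mean m(t) = E[X_t] satisfies the ODE m'(t) = a m(t) + b with m(0) = x_0. With a = 9/5, b = -7, x_0 = -9/5, the solution is
  m(t) = x_0 * exp(a t) + (b/a) * (exp(a t) - 1)
       = (-9/5) * exp((9/5) t) + ((-7)/(9/5)) * (exp((9/5) t) - 1)
       = 35/9 - 256*exp(9*t/5)/45.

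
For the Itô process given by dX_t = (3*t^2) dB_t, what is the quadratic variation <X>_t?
<X>_t = 9*t^5/5

For an Itô process dX_t = a(t) dt + b(t) dB_t, the quadratic variation is <X>_t = int_0^t b(s)^2 ds (the drift term does not contribute). Here b(s) = 3*s^2, so
  b(s)^2 = 9*s^4.
Integrating from 0 to t:
  <X>_t = int_0^t (9*s^4) ds = 9*t^5/5.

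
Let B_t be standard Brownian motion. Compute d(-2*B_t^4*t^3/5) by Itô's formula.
d(-2*B_t^4*t^3/5) = (6*B_t^2*t^2*(-B_t^2 - 2*t)/5) dt + (-8*B_t^3*t^3/5) dB_t

Itô's formula for f(t, x): d f(t, B_t) = (f_t + (1/2) f_xx) dt + f_x dB_t. Compute partials of f(t, x) = -2*t^3*x^4/5:
  f_t(t,x)  = -6*t^2*x^4/5
  f_x(t,x)  = -8*t^3*x^3/5
  f_xx(t,x) = -24*t^3*x^2/5
Assemble drift = f_t + (1/2) f_xx = 6*t^2*x^2*(-2*t - x^2)/5 and diffusion = f_x = -8*t^3*x^3/5. Substituting x = B_t:
  d(-2*B_t^4*t^3/5) = (6*B_t^2*t^2*(-B_t^2 - 2*t)/5) dt + (-8*B_t^3*t^3/5) dB_t.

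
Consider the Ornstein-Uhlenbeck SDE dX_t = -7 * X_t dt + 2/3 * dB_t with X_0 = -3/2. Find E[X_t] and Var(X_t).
E[X_t] = -3*exp(-7*t)/2; Var(X_t) = 2/63 - 2*exp(-14*t)/63

The OU SDE dX = -theta X dt + sigma dB admits the integrating factor exp(theta t): d(exp(theta t) X_t) = sigma exp(theta t) dB_t. Integrating from 0 to t:
  X_t = x_0 * exp(-theta t) + sigma * int_0^t exp(-theta (t-s)) dB_s.
The Itô integral has mean 0 and (by the Itô isometry) variance sigma^2 * int_0^t exp(-2 theta (t - s)) ds = sigma^2 * (1 - exp(-2 theta t)) / (2 theta).
With theta = 7, sigma = 2/3, x_0 = -3/2:
  E[X_t] = -3/2 * exp(-7 t) = -3*exp(-7*t)/2
  Var(X_t) = (2/3)^2 * (1 - exp(-2*7 t)) / (2 * 7) = 2/63 - 2*exp(-14*t)/63.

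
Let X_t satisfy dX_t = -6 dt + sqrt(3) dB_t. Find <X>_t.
<X>_t = 3*t

For an Itô process dX_t = a(t) dt + b(t) dB_t, the quadratic variation is <X>_t = int_0^t b(s)^2 ds (the drift term does not contribute). Here b(s) = sqrt(3), so
  b(s)^2 = 3.
Integrating from 0 to t:
  <X>_t = int_0^t (3) ds = 3*t.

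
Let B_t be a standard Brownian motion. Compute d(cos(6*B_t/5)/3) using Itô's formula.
d(cos(6*B_t/5)/3) = (-6*cos(6*B_t/5)/25) dt + (-2*sin(6*B_t/5)/5) dB_t

Itô's formula for f(B_t) gives d f(B_t) = f'(B_t) dB_t + (1/2) f''(B_t) dt. Compute derivatives of f(x) = cos(6*x/5)/3:
  f'(x)  = -2*sin(6*x/5)/5
  f''(x) = -12*cos(6*x/5)/25
Substitute x = B_t and multiply the f'' term by 1/2:
  drift     = (1/2) * (-12*cos(6*x/5)/25) evaluated at B_t = -6*cos(6*B_t/5)/25
  diffusion = (-2*sin(6*x/5)/5) evaluated at B_t = -2*sin(6*B_t/5)/5
Therefore d(cos(6*B_t/5)/3) = (-6*cos(6*B_t/5)/25) dt + (-2*sin(6*B_t/5)/5) dB_t.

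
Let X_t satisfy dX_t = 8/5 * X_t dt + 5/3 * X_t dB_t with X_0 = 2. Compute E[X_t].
E[X_t] = 2*exp(8*t/5)

For GBM dX = mu X dt + sigma X dB with X_0 = x_0, apply Itô to Y = log X: dY = (mu - sigma^2/2) dt + sigma dB, so Y_t = log(x_0) + (mu - sigma^2/2) t + sigma B_t and hence X_t = x_0 * exp((mu - sigma^2/2) t + sigma B_t).
With mu = 8/5, sigma = 5/3, x_0 = 2, this gives:
  X_t = 2 * exp((19/90) * t + (5/3) * B_t).
Since sigma*B_t ~ Normal(0, sigma^2 t), E[exp(sigma*B_t)] = exp(sigma^2 t / 2); so E[X_t] = x_0 * exp((mu - sigma^2/2) t) * exp(sigma^2 t / 2) = x_0 * exp(mu t) = 2*exp(8*t/5).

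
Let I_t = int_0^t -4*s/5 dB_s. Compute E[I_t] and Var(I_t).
E[I_t] = 0; Var(I_t) = 16*t^3/75

The Itô integral of a deterministic integrand f(s) has mean 0 because each increment f(s) * (B_{s+ds} - B_s) has mean 0. By the Itô isometry:
  Var( int_0^t f(s) dB_s ) = E[ (int_0^t f(s) dB_s)^2 ] = int_0^t f(s)^2 ds.
Here f(s) = -4*s/5, so f(s)^2 = 16*s^2/25. Integrate:
  int_0^t (16*s^2/25) ds = 16*t^3/75.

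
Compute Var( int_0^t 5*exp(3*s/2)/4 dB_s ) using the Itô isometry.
Var = 25*exp(3*t)/48 - 25/48

The Itô integral of a deterministic integrand f(s) has mean 0 because each increment f(s) * (B_{s+ds} - B_s) has mean 0. By the Itô isometry:
  Var( int_0^t f(s) dB_s ) = E[ (int_0^t f(s) dB_s)^2 ] = int_0^t f(s)^2 ds.
Here f(s) = 5*exp(3*s/2)/4, so f(s)^2 = 25*exp(3*s)/16. Integrate:
  int_0^t (25*exp(3*s)/16) ds = 25*exp(3*t)/48 - 25/48.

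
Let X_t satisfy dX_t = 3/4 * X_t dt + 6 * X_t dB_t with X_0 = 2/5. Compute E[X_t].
E[X_t] = 2*exp(3*t/4)/5

For GBM dX = mu X dt + sigma X dB with X_0 = x_0, apply Itô to Y = log X: dY = (mu - sigma^2/2) dt + sigma dB, so Y_t = log(x_0) + (mu - sigma^2/2) t + sigma B_t and hence X_t = x_0 * exp((mu - sigma^2/2) t + sigma B_t).
With mu = 3/4, sigma = 6, x_0 = 2/5, this gives:
  X_t = 2/5 * exp((-69/4) * t + (6) * B_t).
Since sigma*B_t ~ Normal(0, sigma^2 t), E[exp(sigma*B_t)] = exp(sigma^2 t / 2); so E[X_t] = x_0 * exp((mu - sigma^2/2) t) * exp(sigma^2 t / 2) = x_0 * exp(mu t) = 2*exp(3*t/4)/5.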